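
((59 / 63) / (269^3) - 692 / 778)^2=180030848984285555226961 / 227558981642512006145169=0.79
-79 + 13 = -66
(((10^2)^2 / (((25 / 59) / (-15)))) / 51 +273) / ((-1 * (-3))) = -113359 / 51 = -2222.73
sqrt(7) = 2.65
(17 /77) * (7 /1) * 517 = 799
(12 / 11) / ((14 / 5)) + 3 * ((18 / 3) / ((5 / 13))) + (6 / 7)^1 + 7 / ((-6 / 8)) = 38.71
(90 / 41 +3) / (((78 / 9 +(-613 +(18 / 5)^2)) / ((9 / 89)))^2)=97048125 / 638866139847449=0.00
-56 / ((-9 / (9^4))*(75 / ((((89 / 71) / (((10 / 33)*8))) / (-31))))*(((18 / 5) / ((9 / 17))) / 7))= -34970859 / 3741700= -9.35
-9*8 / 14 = -36 / 7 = -5.14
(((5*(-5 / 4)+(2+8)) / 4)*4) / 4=15 / 16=0.94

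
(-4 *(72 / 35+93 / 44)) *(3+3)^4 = -8324208 / 385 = -21621.32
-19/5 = -3.80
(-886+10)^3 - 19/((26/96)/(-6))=-8738872416/13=-672220955.08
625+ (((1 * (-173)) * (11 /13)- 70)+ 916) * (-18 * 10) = -1628975 /13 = -125305.77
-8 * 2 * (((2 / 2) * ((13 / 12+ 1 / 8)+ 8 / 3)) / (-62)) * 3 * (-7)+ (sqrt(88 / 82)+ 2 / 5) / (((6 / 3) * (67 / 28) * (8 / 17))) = -13951 / 670+ 119 * sqrt(451) / 5494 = -20.36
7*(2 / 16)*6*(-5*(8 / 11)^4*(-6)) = 645120 / 14641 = 44.06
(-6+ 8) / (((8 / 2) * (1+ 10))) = 1 / 22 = 0.05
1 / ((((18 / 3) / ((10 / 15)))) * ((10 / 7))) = 7 / 90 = 0.08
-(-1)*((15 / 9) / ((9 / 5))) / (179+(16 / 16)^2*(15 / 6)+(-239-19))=-50 / 4131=-0.01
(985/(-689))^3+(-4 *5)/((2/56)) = -184122022265/327082769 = -562.92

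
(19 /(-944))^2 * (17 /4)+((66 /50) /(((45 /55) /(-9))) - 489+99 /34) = -500.61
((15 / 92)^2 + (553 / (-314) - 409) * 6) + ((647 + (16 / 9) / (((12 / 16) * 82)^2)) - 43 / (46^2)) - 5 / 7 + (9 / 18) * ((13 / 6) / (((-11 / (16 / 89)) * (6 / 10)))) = -2254629844008233387 / 1239963128634384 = -1818.30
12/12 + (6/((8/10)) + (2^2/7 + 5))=197/14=14.07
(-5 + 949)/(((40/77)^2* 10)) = 349811/1000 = 349.81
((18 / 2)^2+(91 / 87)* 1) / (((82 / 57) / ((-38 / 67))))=-2576818 / 79663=-32.35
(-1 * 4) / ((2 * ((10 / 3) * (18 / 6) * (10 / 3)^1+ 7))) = -6 / 121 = -0.05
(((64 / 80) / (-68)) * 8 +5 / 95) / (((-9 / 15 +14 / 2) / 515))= -3.34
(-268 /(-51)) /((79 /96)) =8576 /1343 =6.39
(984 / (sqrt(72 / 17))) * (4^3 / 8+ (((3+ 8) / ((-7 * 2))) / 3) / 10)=137309 * sqrt(34) / 210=3812.58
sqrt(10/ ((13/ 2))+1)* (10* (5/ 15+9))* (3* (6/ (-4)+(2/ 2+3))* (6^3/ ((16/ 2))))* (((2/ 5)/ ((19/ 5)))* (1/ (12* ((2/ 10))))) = 15750* sqrt(429)/ 247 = 1320.72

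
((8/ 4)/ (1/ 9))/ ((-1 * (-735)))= 6/ 245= 0.02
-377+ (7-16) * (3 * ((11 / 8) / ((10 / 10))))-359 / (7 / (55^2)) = -8710991 / 56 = -155553.41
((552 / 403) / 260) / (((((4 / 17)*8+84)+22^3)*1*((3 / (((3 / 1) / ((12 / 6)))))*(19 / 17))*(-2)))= -19941 / 181638435160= -0.00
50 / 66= 0.76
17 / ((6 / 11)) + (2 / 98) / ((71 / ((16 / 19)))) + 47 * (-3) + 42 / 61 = -2640530791 / 24192966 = -109.14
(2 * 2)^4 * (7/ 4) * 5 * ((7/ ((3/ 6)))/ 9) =31360/ 9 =3484.44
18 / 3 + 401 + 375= 782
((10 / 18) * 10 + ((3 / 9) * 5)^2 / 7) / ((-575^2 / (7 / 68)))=-1 / 539580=-0.00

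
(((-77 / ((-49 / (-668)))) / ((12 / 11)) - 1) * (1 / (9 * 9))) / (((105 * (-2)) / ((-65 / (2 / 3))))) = -65741 / 11907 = -5.52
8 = 8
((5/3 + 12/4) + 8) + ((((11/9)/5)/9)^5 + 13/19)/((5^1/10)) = 2905653673619938/207027823809375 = 14.04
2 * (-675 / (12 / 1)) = -225 / 2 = -112.50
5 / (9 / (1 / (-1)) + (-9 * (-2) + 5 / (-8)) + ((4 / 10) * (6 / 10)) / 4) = 1000 / 1687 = 0.59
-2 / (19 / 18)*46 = -1656 / 19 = -87.16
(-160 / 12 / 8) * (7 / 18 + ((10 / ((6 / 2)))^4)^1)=-100315 / 486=-206.41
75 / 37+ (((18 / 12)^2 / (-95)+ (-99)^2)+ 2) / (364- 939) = -121442347 / 8084500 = -15.02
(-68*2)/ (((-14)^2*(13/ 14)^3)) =-1904/ 2197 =-0.87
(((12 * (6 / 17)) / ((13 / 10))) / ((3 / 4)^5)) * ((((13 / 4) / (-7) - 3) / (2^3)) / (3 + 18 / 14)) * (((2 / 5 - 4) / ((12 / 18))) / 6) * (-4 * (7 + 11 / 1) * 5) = -99328 / 221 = -449.45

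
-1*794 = -794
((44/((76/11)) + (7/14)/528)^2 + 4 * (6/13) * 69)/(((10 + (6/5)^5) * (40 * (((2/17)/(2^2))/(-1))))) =-9338912273823125/816944253345792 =-11.43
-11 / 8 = -1.38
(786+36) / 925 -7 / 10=349 / 1850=0.19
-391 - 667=-1058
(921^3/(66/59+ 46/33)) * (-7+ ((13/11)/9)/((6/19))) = -20029781363421/9784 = -2047197604.60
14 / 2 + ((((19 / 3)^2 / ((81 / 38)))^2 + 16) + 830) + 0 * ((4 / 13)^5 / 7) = 641502697 / 531441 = 1207.10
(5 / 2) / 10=1 / 4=0.25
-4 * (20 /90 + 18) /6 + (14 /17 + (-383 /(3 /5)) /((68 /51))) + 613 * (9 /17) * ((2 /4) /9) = -866675 /1836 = -472.05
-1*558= -558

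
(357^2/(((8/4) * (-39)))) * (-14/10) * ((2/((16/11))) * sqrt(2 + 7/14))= 3271191 * sqrt(10)/2080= 4973.28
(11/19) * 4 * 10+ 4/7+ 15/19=3261/133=24.52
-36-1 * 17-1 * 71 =-124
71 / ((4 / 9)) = 639 / 4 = 159.75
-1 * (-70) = 70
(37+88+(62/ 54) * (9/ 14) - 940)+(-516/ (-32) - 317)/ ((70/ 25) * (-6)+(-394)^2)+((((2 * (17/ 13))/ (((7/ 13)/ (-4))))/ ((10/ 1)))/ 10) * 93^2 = -8131539740839/ 3259603200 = -2494.64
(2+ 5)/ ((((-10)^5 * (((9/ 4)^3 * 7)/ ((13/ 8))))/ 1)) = -13/ 9112500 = -0.00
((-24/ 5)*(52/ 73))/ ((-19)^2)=-1248/ 131765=-0.01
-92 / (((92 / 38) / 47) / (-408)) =728688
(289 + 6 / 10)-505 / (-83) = 122709 / 415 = 295.68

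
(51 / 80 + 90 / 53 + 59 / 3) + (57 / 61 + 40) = 48833849 / 775920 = 62.94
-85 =-85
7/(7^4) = 1/343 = 0.00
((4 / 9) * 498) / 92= 166 / 69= 2.41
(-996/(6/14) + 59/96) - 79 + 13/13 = -230533/96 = -2401.39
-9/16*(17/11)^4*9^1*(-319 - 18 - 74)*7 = 19463483277/234256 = 83086.38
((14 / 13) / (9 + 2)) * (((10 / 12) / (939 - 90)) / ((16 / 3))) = 0.00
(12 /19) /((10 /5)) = 6 /19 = 0.32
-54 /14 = -27 /7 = -3.86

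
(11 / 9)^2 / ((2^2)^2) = 121 / 1296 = 0.09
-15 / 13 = -1.15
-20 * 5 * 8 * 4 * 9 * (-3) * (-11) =-950400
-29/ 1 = -29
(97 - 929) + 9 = -823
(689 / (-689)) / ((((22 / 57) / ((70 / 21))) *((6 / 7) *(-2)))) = 665 / 132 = 5.04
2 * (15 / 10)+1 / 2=7 / 2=3.50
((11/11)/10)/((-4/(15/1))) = -3/8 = -0.38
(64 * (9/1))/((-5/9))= -5184/5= -1036.80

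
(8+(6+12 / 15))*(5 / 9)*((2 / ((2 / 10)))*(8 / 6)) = 2960 / 27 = 109.63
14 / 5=2.80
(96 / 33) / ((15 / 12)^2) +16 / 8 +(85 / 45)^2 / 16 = 4.08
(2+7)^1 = 9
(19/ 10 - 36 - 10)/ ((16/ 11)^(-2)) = -56448/ 605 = -93.30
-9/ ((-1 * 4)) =9/ 4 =2.25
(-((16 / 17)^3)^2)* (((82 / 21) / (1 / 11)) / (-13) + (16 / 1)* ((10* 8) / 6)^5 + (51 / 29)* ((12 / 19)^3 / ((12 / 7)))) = -497553553319624915812352 / 106169554484469567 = -4686405.21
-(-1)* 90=90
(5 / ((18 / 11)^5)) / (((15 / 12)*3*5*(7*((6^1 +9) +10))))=161051 / 1240029000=0.00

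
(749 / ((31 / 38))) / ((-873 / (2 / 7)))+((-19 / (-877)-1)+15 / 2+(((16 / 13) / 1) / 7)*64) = 75480967787 / 4319633682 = 17.47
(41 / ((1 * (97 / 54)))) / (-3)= -738 / 97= -7.61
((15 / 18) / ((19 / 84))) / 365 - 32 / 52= -10914 / 18031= -0.61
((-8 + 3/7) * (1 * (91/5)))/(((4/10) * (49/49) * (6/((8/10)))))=-689/15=-45.93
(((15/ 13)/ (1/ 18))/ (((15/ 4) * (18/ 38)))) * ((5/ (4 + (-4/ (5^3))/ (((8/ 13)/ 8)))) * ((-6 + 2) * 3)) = -35625/ 182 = -195.74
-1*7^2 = -49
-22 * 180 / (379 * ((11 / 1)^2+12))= -3960 / 50407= -0.08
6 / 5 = 1.20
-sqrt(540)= -6*sqrt(15)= -23.24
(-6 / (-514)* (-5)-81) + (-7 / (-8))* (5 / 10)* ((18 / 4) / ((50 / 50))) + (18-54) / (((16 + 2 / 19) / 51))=-1587969 / 8224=-193.09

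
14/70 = 1/5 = 0.20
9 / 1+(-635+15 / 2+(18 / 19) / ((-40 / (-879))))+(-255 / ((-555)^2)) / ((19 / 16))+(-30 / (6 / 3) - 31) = -1004569181 / 1560660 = -643.68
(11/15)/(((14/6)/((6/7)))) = 66/245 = 0.27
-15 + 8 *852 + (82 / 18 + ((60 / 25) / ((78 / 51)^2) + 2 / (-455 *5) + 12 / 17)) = 30802801657 / 4524975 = 6807.29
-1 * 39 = -39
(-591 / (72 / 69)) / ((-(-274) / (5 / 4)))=-2.58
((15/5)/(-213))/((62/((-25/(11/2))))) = 0.00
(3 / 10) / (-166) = -3 / 1660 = -0.00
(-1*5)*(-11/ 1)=55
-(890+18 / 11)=-9808 / 11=-891.64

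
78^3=474552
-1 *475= -475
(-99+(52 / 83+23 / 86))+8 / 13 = -9046549 / 92794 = -97.49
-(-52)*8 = 416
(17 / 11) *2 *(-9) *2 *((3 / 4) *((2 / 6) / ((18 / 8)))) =-68 / 11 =-6.18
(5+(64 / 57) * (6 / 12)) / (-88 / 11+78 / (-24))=-1268 / 2565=-0.49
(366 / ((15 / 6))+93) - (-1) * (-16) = 1117 / 5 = 223.40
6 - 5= 1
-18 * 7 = -126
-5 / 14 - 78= -1097 / 14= -78.36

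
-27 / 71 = -0.38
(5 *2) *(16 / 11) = 160 / 11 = 14.55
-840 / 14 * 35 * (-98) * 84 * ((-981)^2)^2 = 16010344836465991200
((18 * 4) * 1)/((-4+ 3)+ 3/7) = -126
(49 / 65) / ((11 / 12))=588 / 715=0.82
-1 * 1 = -1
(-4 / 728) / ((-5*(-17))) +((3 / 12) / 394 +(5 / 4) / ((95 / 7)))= 21465123 / 231616840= 0.09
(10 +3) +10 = 23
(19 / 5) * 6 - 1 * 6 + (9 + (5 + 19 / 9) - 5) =27.91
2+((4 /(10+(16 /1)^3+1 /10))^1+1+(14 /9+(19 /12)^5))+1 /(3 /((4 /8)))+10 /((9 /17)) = 114307547173 /3405763584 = 33.56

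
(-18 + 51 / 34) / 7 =-33 / 14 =-2.36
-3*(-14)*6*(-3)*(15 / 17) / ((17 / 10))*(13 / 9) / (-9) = 18200 / 289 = 62.98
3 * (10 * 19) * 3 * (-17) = -29070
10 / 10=1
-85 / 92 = -0.92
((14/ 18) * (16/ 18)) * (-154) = -106.47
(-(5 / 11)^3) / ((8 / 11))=-125 / 968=-0.13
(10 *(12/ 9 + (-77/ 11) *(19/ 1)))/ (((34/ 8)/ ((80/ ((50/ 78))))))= -657280/ 17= -38663.53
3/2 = 1.50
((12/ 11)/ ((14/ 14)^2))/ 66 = 2/ 121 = 0.02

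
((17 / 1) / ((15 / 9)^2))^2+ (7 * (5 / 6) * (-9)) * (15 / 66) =701871 / 27500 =25.52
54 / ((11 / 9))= 486 / 11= 44.18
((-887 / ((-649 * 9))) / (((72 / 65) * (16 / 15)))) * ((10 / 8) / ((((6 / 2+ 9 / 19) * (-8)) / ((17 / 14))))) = -465564125 / 66319368192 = -0.01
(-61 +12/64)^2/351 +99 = 9842473/89856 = 109.54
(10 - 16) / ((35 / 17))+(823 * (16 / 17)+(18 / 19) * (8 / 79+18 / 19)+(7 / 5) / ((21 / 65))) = 39554321407 / 50906415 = 777.00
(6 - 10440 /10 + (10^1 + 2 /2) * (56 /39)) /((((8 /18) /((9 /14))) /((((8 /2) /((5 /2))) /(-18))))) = 59799 /455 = 131.43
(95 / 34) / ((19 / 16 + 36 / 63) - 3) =-5320 / 2363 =-2.25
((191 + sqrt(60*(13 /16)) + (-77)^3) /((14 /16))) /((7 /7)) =-3650736 /7 + 4*sqrt(195) /7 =-521525.73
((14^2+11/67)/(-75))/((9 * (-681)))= 4381/10266075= 0.00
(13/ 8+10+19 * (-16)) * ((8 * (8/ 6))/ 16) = -2339/ 12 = -194.92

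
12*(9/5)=108/5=21.60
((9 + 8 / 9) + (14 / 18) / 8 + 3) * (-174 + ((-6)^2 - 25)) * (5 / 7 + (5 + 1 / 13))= -80317435 / 6552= -12258.46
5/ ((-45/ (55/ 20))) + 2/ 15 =-31/ 180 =-0.17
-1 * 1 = -1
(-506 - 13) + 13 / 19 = -9848 / 19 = -518.32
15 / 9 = 5 / 3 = 1.67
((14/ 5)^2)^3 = 481.89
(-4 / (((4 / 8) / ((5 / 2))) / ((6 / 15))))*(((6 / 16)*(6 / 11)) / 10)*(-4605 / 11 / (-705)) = -2763 / 28435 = -0.10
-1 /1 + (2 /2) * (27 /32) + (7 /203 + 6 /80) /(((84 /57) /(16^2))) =612653 /32480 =18.86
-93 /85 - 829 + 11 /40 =-564277 /680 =-829.82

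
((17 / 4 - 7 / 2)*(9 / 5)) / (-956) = -27 / 19120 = -0.00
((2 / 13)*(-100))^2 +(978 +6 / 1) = 206296 / 169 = 1220.69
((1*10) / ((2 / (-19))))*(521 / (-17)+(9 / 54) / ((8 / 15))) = 783845 / 272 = 2881.78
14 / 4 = 7 / 2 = 3.50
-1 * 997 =-997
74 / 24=37 / 12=3.08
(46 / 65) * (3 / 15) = 46 / 325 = 0.14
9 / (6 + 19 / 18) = 162 / 127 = 1.28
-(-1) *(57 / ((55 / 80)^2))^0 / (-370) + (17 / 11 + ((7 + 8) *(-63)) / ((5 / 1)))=-762951 / 4070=-187.46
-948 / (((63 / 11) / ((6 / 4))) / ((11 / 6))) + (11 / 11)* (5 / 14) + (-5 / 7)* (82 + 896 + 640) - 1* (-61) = -65081 / 42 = -1549.55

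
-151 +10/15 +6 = -433/3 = -144.33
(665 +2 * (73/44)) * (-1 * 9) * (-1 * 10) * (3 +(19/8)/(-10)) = 29244267/176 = 166160.61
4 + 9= 13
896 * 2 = 1792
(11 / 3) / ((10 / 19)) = 209 / 30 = 6.97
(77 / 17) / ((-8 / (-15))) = 1155 / 136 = 8.49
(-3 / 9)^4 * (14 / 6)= 7 / 243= 0.03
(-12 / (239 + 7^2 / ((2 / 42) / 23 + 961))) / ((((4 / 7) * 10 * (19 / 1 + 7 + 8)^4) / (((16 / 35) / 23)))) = -696246 / 5328752238058225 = -0.00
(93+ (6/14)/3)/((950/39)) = 12714/3325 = 3.82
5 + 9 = 14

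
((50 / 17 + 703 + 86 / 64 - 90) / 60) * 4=335803 / 8160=41.15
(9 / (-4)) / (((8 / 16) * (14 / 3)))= -27 / 28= -0.96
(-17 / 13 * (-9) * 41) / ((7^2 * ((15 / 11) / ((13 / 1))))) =23001 / 245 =93.88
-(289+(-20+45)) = -314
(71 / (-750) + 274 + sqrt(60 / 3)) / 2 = 139.19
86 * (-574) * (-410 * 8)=161913920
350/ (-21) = -50/ 3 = -16.67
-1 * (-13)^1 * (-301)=-3913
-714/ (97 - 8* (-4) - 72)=-238/ 19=-12.53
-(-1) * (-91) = -91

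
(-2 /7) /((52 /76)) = -38 /91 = -0.42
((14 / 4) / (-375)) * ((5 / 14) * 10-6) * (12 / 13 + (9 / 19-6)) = -6443 / 61750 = -0.10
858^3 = 631628712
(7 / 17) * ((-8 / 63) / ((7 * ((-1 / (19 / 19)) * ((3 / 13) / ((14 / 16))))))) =13 / 459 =0.03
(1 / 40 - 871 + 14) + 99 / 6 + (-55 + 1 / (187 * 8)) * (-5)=-2114889 / 3740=-565.48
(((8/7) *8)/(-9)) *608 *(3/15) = -38912/315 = -123.53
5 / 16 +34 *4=2181 / 16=136.31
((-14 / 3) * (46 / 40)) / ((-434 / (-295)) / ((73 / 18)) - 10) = 693427 / 1245228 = 0.56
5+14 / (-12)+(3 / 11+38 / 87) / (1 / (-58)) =-37.32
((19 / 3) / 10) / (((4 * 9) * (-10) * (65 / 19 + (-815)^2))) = -361 / 136299672000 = -0.00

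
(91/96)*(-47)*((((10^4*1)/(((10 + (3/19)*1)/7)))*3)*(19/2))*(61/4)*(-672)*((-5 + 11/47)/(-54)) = 7914121738.63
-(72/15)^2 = -576/25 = -23.04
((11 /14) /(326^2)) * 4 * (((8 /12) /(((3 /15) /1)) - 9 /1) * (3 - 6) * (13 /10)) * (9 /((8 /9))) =196911 /29757280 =0.01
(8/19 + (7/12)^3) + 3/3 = 53173/32832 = 1.62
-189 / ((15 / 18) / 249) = -282366 / 5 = -56473.20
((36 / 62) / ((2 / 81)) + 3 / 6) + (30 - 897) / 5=-46309 / 310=-149.38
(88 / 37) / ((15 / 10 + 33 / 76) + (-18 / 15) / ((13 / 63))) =-39520 / 64491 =-0.61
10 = 10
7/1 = 7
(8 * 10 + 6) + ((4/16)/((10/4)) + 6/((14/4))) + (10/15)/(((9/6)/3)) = 18721/210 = 89.15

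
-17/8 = -2.12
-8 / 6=-4 / 3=-1.33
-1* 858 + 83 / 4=-837.25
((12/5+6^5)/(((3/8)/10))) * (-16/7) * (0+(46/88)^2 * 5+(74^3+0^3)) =-23246787268288/121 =-192122208828.83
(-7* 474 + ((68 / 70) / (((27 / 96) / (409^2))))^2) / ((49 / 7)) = 33124628665757434 / 694575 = 47690499464.79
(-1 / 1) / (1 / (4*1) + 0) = -4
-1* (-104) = 104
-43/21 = -2.05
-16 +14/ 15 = -226/ 15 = -15.07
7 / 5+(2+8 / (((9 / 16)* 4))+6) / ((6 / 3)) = 323 / 45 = 7.18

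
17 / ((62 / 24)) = 204 / 31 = 6.58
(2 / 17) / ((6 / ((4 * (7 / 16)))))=7 / 204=0.03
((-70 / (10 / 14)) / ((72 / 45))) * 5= -1225 / 4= -306.25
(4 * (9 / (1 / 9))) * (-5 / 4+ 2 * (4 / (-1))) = -2997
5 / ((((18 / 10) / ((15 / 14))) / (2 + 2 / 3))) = 7.94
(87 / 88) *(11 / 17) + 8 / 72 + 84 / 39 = 46219 / 15912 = 2.90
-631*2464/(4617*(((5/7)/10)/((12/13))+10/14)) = -12438272/29241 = -425.37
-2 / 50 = -1 / 25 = -0.04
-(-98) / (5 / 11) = 1078 / 5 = 215.60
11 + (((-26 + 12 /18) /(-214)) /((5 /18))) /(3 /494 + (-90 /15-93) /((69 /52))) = 1661913813 /151161575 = 10.99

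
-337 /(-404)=337 /404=0.83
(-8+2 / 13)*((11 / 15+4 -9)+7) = -1394 / 65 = -21.45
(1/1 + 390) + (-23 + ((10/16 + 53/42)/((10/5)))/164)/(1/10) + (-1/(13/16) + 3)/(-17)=980044301/6088992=160.95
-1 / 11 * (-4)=4 / 11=0.36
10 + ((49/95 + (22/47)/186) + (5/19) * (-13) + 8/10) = 655859/83049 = 7.90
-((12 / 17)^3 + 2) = -11554 / 4913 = -2.35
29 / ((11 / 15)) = 435 / 11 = 39.55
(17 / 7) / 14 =17 / 98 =0.17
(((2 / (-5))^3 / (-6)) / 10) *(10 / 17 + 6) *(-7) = -1568 / 31875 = -0.05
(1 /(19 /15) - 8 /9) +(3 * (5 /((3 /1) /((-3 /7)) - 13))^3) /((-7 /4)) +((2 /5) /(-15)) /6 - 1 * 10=-1608301 /159600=-10.08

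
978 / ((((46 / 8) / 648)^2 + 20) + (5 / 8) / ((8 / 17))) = 6570657792 / 143292769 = 45.85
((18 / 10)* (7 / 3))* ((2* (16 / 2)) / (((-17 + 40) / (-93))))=-31248 / 115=-271.72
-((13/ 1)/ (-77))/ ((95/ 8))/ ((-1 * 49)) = -104/ 358435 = -0.00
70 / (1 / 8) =560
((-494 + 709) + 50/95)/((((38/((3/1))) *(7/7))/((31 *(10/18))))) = 211575/722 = 293.04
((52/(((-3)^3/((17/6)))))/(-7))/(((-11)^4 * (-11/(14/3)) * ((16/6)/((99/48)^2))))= -221/6133248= -0.00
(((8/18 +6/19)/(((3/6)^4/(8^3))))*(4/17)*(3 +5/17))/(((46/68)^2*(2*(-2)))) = -238551040/90459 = -2637.12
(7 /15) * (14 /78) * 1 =49 /585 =0.08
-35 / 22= -1.59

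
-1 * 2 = -2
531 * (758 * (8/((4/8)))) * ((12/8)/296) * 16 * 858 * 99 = 1641071285568/37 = 44353277988.32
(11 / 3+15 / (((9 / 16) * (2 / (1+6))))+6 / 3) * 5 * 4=1980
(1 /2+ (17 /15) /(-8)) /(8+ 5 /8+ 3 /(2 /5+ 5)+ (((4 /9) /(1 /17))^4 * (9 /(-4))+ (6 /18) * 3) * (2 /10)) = -10449 /42489215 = -0.00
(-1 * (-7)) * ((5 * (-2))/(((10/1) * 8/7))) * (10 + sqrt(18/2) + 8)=-1029/8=-128.62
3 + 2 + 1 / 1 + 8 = 14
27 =27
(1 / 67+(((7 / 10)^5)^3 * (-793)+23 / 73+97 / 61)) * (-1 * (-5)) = -550355701174032166449 / 59670200000000000000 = -9.22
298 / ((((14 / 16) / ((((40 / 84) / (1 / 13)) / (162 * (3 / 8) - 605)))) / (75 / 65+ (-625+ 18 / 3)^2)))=-474998458880 / 320019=-1484282.05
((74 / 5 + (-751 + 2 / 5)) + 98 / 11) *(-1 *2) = 79958 / 55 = 1453.78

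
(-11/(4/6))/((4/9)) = -297/8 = -37.12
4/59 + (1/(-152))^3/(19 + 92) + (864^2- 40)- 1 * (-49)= 17168743590323653/22998830592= 746505.07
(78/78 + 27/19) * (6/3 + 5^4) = 1518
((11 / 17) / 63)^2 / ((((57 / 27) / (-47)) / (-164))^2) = 1406.27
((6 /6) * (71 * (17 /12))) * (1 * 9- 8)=1207 /12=100.58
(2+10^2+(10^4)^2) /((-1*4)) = -50000051 /2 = -25000025.50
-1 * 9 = -9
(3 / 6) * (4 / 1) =2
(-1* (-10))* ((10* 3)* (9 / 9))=300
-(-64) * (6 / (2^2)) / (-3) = -32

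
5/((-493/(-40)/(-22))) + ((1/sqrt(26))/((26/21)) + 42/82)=-170047/20213 + 21 * sqrt(26)/676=-8.25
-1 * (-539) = 539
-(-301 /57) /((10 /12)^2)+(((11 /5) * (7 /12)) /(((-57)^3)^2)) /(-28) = 312956886223241 /41155736698800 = 7.60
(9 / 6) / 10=3 / 20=0.15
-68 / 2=-34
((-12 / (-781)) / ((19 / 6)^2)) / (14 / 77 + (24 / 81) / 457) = 2665224 / 317388673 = 0.01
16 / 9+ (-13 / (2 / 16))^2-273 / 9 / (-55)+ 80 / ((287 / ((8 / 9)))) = 170771239 / 15785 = 10818.58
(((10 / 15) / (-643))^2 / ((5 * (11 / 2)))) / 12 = 2 / 613971765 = 0.00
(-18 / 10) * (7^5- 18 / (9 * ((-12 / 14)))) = -151284 / 5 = -30256.80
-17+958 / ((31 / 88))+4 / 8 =167585 / 62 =2702.98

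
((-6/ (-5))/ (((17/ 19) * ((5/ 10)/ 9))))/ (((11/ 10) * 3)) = 1368/ 187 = 7.32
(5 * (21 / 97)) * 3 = 315 / 97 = 3.25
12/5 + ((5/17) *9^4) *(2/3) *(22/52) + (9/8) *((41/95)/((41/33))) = 91885341/167960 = 547.07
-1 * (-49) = 49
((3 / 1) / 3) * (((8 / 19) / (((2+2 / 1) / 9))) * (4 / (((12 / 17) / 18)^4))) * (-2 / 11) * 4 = -243547236 / 209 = -1165297.78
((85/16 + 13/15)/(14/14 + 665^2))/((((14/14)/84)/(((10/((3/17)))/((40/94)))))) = 0.16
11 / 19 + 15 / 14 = 1.65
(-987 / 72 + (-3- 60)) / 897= -0.09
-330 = -330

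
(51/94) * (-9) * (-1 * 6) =1377/47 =29.30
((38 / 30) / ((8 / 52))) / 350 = 247 / 10500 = 0.02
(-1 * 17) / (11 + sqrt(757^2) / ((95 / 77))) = -1615 / 59334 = -0.03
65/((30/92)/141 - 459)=-140530/992353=-0.14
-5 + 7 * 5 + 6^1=36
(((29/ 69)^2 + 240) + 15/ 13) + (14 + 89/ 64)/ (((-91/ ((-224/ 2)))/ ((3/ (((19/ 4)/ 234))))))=3575885362/ 1175967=3040.80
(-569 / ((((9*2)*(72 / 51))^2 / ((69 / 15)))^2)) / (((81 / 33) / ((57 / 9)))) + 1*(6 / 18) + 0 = 0.26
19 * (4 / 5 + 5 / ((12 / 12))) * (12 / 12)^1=551 / 5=110.20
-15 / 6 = -5 / 2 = -2.50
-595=-595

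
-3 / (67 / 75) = -225 / 67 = -3.36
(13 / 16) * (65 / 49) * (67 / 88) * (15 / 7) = 849225 / 482944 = 1.76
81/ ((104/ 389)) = 31509/ 104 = 302.97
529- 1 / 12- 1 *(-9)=6455 / 12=537.92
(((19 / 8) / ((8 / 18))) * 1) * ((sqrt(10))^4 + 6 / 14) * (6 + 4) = 601065 / 112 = 5366.65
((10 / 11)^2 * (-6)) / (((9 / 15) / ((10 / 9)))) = -10000 / 1089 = -9.18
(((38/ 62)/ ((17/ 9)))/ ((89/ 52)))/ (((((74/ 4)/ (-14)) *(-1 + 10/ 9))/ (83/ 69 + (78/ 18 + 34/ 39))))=-330257088/ 39914453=-8.27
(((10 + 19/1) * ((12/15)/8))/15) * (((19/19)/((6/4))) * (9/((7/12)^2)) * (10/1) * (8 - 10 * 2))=-100224/245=-409.08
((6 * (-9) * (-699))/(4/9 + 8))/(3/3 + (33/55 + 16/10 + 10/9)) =7643565/7372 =1036.84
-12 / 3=-4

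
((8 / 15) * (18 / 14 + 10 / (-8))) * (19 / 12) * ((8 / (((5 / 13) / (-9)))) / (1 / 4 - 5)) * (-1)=-208 / 175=-1.19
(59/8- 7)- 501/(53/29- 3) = 58167/136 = 427.70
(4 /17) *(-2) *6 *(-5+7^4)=-115008 /17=-6765.18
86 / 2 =43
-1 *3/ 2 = -3/ 2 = -1.50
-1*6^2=-36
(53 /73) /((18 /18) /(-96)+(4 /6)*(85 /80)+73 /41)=208608 /712115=0.29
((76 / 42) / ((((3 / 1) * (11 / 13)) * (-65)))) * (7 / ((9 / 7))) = -266 / 4455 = -0.06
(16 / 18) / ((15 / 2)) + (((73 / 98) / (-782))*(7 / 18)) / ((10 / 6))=349679 / 2955960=0.12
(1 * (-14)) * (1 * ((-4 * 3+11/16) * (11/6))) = 13937/48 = 290.35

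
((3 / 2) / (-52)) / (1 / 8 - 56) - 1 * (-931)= 1803348 / 1937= 931.00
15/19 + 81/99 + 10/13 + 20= 22.38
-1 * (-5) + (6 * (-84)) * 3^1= -1507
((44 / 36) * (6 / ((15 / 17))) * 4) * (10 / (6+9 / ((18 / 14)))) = 2992 / 117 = 25.57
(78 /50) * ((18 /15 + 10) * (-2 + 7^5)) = 7340424 /25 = 293616.96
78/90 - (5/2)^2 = -323/60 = -5.38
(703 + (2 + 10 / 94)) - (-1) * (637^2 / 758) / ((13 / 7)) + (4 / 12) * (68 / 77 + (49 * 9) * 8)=17855343731 / 8229606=2169.65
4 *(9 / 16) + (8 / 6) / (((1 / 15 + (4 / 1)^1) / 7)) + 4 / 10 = 6033 / 1220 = 4.95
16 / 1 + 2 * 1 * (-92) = -168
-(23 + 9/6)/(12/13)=-637/24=-26.54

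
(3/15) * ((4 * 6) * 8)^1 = 192/5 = 38.40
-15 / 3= -5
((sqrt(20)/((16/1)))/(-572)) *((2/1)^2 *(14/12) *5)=-35 *sqrt(5)/6864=-0.01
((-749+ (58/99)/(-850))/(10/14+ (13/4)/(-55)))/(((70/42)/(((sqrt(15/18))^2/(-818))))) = 220599428/315700965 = 0.70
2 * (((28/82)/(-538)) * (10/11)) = -140/121319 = -0.00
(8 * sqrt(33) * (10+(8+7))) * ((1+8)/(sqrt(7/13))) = 1800 * sqrt(3003)/7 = 14091.33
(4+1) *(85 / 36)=425 / 36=11.81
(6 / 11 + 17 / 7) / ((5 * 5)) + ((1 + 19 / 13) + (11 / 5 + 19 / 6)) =1193267 / 150150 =7.95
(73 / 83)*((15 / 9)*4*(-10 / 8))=-1825 / 249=-7.33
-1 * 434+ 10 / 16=-3467 / 8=-433.38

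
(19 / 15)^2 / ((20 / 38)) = 6859 / 2250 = 3.05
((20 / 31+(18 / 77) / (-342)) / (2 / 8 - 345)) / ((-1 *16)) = 29229 / 250167148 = 0.00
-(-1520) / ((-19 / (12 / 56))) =-120 / 7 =-17.14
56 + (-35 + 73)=94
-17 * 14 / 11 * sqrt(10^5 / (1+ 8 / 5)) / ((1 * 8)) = -14875 * sqrt(26) / 143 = -530.41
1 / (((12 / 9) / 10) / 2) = 15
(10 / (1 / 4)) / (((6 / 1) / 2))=13.33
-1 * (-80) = 80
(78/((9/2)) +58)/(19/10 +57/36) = 21.63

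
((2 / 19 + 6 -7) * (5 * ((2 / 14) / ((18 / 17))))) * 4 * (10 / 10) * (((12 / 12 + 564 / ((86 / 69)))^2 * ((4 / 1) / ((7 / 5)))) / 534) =-10990352128900 / 4136569857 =-2656.88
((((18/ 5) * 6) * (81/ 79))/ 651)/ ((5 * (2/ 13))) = 18954/ 428575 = 0.04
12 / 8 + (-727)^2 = 1057061 / 2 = 528530.50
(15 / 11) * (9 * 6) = 73.64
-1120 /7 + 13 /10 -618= -776.70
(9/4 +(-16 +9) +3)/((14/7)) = -7/8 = -0.88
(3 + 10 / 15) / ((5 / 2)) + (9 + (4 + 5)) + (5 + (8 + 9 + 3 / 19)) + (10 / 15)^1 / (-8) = 47357 / 1140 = 41.54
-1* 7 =-7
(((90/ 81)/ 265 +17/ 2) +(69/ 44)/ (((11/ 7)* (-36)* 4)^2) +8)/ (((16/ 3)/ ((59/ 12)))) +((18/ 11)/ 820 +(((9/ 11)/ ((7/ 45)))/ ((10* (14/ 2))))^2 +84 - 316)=-13318579258615925683/ 61438929633607680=-216.78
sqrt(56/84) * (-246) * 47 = -3854 * sqrt(6) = -9440.33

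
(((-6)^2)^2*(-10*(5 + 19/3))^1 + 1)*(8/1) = -1175032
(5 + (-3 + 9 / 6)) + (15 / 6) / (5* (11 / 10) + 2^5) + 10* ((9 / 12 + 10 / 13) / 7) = 5.74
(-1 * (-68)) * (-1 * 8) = -544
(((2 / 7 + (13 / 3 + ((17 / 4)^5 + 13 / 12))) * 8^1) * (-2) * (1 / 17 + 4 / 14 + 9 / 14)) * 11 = -77393920285 / 319872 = -241952.78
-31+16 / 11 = -325 / 11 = -29.55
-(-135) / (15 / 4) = 36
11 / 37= 0.30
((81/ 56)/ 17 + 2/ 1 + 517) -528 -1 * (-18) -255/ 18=-14513/ 2856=-5.08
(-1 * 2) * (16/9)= -32/9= -3.56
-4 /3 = -1.33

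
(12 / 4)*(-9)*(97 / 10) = -2619 / 10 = -261.90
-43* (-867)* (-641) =-23897121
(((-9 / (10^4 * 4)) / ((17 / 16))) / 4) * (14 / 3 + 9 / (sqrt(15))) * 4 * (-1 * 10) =27 * sqrt(15) / 21250 + 21 / 2125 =0.01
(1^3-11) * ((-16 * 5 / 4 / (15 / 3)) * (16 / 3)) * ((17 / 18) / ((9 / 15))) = 27200 / 81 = 335.80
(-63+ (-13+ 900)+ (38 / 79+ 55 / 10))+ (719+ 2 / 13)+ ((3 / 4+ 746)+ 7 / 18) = 84897833 / 36972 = 2296.27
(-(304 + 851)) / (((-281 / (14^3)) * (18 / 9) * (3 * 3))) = 528220 / 843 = 626.60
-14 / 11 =-1.27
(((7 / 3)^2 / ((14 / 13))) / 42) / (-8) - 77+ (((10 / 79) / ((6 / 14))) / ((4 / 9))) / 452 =-594000167 / 7712928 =-77.01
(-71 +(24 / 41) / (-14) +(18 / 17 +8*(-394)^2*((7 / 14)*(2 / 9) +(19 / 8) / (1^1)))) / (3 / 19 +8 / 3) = 2575846918607 / 2356557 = 1093055.22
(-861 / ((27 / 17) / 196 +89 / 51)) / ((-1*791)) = 1229508 / 1980325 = 0.62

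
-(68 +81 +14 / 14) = -150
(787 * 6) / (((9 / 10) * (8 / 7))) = 27545 / 6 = 4590.83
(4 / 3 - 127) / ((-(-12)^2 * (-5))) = -377 / 2160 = -0.17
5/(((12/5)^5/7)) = 109375/248832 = 0.44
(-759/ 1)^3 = -437245479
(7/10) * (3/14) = 3/20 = 0.15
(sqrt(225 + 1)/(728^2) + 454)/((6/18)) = 3 * sqrt(226)/529984 + 1362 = 1362.00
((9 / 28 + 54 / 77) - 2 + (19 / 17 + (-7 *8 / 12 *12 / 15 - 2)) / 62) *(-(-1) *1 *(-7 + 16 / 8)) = 365809 / 69564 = 5.26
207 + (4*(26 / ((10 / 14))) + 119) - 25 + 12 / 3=2253 / 5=450.60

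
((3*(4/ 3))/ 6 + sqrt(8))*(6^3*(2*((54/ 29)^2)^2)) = 2448880128/ 707281 + 7346640384*sqrt(2)/ 707281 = 18152.05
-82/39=-2.10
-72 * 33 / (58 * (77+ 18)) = -1188 / 2755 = -0.43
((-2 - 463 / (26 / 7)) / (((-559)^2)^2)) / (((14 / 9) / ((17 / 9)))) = -55981 / 35542552631404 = -0.00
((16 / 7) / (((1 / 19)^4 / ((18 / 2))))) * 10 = 187662240 / 7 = 26808891.43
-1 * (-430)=430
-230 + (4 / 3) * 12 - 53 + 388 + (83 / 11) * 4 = 1663 / 11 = 151.18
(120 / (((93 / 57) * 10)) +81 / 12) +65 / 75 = 27847 / 1860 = 14.97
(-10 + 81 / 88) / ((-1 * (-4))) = -2.27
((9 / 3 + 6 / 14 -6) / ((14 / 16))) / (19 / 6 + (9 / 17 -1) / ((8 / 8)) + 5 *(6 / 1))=-14688 / 163415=-0.09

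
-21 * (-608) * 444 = 5668992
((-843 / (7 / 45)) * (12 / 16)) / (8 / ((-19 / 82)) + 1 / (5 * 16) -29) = 43245900 / 675787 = 63.99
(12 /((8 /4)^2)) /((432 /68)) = 17 /36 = 0.47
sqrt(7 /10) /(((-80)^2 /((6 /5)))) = 3 * sqrt(70) /160000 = 0.00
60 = 60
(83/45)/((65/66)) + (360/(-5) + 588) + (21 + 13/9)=1580428/2925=540.32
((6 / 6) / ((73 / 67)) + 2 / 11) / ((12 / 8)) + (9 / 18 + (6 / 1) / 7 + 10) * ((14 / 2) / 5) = 400691 / 24090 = 16.63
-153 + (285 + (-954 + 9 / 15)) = -4107 / 5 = -821.40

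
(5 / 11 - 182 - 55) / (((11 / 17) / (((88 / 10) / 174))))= -18.49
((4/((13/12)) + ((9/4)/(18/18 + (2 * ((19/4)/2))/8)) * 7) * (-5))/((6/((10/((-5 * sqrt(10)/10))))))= 5000 * sqrt(10)/221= 71.54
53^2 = 2809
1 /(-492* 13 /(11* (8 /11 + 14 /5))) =-0.01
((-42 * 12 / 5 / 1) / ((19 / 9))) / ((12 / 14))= -5292 / 95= -55.71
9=9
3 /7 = 0.43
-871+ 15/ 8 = -6953/ 8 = -869.12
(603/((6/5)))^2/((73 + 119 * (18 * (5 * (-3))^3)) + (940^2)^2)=1010025/3122966923292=0.00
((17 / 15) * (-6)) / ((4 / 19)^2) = -153.42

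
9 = 9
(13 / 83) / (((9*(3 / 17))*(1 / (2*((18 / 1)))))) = 884 / 249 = 3.55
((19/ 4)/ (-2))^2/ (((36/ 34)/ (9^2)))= 55233/ 128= 431.51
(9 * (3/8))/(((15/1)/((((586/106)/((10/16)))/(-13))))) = -2637/17225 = -0.15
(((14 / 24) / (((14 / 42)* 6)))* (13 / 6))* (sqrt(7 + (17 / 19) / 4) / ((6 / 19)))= 5.38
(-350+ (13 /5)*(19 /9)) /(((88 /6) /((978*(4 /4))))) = -2526989 /110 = -22972.63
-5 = -5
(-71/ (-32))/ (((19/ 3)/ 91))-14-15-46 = -26217/ 608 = -43.12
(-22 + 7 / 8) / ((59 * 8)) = -169 / 3776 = -0.04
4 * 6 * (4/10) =48/5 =9.60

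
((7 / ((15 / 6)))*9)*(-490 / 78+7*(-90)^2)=18572862 / 13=1428681.69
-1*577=-577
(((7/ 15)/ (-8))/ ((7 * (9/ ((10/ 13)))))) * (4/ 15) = -1/ 5265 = -0.00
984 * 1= 984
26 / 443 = 0.06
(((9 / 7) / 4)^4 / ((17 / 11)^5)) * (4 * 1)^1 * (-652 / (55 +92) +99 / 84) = -674498498355 / 42763457585408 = -0.02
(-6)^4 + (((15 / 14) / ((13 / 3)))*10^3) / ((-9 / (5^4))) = -15874.33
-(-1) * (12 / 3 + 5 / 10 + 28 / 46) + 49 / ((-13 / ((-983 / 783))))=4607747 / 468234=9.84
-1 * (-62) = 62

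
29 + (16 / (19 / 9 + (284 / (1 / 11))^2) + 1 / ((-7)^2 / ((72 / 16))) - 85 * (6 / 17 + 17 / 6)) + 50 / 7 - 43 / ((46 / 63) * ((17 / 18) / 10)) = -858.15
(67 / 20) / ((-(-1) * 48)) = 67 / 960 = 0.07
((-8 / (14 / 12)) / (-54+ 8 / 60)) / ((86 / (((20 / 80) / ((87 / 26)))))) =195 / 1763258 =0.00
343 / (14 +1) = 343 / 15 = 22.87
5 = 5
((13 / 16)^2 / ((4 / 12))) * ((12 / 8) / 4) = 1521 / 2048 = 0.74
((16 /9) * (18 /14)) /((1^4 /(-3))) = -48 /7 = -6.86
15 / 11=1.36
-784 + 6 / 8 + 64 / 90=-140857 / 180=-782.54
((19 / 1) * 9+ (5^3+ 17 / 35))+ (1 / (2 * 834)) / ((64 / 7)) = 296.49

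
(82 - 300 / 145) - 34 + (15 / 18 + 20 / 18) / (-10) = 47749 / 1044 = 45.74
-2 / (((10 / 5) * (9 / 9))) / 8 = -1 / 8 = -0.12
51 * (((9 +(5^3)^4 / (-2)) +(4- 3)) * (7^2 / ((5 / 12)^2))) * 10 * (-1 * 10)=175710923105760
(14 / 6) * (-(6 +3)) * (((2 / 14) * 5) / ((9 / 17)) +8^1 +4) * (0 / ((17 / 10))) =0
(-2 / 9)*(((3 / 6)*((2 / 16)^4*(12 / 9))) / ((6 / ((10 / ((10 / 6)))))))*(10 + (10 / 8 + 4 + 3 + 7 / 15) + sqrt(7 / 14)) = -1123 / 1658880 - sqrt(2) / 55296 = -0.00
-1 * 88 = -88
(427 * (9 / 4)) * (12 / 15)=3843 / 5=768.60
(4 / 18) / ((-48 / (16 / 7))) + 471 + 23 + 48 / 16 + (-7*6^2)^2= 12096187 / 189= 64000.99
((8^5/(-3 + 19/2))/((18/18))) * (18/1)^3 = 382205952/13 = 29400457.85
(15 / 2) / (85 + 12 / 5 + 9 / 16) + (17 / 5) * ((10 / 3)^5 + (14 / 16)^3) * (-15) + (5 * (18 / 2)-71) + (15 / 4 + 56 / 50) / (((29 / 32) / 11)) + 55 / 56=-31084379935667587 / 1481080204800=-20987.64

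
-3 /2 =-1.50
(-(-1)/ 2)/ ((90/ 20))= 1/ 9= 0.11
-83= -83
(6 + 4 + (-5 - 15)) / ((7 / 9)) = -90 / 7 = -12.86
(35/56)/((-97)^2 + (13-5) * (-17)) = 0.00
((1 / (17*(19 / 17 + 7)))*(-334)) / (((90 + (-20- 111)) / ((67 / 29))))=11189 / 82041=0.14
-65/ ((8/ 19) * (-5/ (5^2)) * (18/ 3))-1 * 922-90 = -883.35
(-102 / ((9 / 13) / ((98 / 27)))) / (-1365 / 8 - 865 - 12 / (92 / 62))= 7970144 / 15555483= 0.51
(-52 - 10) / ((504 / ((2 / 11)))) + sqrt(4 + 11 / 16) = -31 / 1386 + 5*sqrt(3) / 4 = 2.14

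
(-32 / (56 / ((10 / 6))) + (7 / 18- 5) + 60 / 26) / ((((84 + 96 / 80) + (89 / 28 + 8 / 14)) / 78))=-106660 / 37359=-2.86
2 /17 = 0.12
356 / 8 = 89 / 2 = 44.50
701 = 701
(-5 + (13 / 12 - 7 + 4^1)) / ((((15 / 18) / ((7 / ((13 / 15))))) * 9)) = -581 / 78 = -7.45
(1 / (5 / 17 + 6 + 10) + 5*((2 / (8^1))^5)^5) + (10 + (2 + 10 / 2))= 5321002959738242409 / 311874274195406848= 17.06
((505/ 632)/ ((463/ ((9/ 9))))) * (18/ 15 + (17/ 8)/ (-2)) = 1111/ 4681856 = 0.00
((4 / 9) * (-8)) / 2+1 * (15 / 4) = 71 / 36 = 1.97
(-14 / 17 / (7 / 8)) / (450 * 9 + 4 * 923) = -8 / 65807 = -0.00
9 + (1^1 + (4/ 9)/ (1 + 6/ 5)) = 1010/ 99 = 10.20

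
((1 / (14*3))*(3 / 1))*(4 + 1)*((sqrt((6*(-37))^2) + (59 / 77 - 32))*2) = 73445 / 539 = 136.26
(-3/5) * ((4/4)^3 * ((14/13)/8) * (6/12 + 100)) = -4221/520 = -8.12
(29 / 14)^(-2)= 196 / 841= 0.23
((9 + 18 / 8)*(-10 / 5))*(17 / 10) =-153 / 4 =-38.25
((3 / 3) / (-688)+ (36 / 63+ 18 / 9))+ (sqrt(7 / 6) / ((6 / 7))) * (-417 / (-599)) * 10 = 12377 / 4816+ 4865 * sqrt(42) / 3594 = 11.34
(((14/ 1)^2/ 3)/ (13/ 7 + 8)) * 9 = 1372/ 23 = 59.65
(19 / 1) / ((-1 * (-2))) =19 / 2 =9.50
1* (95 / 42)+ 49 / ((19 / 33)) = 87.37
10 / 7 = 1.43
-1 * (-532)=532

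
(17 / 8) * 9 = 153 / 8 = 19.12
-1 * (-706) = 706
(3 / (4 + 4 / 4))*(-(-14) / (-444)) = -7 / 370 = -0.02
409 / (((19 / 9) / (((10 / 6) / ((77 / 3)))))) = 18405 / 1463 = 12.58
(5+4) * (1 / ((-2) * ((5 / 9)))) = -81 / 10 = -8.10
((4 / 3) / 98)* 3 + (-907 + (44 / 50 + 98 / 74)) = -41008014 / 45325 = -904.75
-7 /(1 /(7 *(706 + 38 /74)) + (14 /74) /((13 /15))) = -616117229 /19231432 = -32.04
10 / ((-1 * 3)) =-10 / 3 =-3.33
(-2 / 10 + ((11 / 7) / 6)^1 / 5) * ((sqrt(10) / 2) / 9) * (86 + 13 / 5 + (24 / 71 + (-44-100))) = 605957 * sqrt(10) / 1341900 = 1.43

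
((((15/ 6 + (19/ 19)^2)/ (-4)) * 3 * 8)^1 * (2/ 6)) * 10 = -70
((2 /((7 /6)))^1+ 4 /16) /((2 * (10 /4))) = 11 /28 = 0.39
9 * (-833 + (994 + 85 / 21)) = 10398 / 7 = 1485.43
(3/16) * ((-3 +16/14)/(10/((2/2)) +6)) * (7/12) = -13/1024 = -0.01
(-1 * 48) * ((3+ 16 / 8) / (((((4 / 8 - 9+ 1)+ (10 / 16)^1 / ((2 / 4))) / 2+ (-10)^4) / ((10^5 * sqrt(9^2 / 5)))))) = -9662.83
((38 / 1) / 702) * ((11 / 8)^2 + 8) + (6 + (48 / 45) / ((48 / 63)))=297101 / 37440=7.94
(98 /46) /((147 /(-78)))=-26 /23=-1.13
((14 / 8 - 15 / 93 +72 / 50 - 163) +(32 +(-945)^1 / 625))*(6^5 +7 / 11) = -171684031113 / 170500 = -1006944.46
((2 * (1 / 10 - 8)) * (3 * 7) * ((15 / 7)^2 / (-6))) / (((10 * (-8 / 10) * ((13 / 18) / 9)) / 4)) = -287955 / 182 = -1582.17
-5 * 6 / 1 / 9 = -10 / 3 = -3.33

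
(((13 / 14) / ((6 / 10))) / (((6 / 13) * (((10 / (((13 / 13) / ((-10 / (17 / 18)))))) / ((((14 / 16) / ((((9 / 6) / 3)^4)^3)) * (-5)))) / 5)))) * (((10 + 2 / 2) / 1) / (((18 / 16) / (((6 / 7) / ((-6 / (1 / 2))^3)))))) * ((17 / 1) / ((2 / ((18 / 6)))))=-5372510 / 15309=-350.94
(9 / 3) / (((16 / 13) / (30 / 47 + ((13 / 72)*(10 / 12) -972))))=-256353149 / 108288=-2367.33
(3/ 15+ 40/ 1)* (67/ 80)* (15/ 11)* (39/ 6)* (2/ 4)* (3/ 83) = 1575639/ 292160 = 5.39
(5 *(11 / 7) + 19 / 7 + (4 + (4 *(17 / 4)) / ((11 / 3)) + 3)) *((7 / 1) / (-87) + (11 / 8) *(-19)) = -5198115 / 8932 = -581.97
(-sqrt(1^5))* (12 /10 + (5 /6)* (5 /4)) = -269 /120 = -2.24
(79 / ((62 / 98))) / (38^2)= 3871 / 44764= 0.09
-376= -376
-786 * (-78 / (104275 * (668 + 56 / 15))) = 45981 / 52533745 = 0.00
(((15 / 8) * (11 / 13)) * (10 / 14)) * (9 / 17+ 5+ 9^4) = 7084275 / 952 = 7441.47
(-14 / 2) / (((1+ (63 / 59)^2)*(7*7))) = -3481 / 52150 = -0.07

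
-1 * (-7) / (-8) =-7 / 8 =-0.88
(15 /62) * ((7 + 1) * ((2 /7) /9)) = 40 /651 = 0.06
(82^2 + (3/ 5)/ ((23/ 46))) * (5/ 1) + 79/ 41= 1378745/ 41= 33627.93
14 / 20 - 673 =-6723 / 10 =-672.30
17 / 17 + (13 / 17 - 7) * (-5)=547 / 17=32.18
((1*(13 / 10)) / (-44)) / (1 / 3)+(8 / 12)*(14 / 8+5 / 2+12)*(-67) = -958217 / 1320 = -725.92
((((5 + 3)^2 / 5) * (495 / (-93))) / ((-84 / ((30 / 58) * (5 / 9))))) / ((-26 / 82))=-180400 / 245427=-0.74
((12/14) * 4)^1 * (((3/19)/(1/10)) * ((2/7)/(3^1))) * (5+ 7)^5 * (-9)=-1074954240/931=-1154623.24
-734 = -734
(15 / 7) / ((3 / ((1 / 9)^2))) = 5 / 567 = 0.01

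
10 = 10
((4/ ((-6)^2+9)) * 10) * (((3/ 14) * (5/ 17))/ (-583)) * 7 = -20/ 29733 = -0.00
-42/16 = -21/8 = -2.62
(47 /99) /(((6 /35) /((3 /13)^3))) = 1645 /48334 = 0.03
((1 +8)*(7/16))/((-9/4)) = -7/4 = -1.75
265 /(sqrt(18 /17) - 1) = 4505+795 * sqrt(34) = 9140.61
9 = 9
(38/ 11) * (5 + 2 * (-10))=-570/ 11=-51.82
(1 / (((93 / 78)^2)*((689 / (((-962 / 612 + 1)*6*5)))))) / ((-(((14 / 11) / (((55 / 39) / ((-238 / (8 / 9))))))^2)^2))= 1071794405000000 / 208610667416935587884671773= 0.00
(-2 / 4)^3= -0.12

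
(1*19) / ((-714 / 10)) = -95 / 357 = -0.27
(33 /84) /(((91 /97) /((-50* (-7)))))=146.57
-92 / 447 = -0.21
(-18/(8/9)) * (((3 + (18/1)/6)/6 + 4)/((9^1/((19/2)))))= -855/8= -106.88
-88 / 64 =-11 / 8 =-1.38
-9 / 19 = -0.47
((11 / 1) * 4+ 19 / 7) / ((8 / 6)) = 981 / 28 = 35.04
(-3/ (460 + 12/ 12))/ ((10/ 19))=-0.01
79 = 79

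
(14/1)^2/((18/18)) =196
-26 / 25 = -1.04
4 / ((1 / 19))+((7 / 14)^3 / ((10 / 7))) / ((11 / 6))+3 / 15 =76.25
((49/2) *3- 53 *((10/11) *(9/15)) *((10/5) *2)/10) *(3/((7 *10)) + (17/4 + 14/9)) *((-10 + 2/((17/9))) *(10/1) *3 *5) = -635929962/1309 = -485813.57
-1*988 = -988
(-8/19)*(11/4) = -22/19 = -1.16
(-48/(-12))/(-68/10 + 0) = -10/17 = -0.59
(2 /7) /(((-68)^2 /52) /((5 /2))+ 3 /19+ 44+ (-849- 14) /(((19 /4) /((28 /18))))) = -22230 /15786071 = -0.00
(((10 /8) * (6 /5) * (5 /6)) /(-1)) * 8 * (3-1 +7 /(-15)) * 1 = -46 /3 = -15.33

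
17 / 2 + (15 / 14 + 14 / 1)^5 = 418231773555 / 537824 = 777636.87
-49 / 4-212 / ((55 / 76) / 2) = -131591 / 220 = -598.14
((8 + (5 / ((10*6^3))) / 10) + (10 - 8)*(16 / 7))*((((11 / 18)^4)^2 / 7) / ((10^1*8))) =81492172713127 / 186616420378214400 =0.00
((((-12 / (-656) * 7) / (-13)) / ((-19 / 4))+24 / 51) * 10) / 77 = 813730 / 13256243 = 0.06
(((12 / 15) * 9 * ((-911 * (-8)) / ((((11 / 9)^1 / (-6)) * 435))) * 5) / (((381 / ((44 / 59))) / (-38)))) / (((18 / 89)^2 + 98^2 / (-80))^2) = 1201035146676756480 / 78542021990582133457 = 0.02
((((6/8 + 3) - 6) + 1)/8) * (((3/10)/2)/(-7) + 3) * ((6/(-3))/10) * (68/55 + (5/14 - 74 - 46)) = -38019141/3449600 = -11.02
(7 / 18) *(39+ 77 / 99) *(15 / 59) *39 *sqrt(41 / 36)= 81445 *sqrt(41) / 3186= 163.69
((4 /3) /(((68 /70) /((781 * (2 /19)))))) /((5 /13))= 284284 /969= 293.38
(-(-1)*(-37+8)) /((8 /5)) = -145 /8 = -18.12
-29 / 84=-0.35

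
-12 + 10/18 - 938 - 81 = -9274/9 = -1030.44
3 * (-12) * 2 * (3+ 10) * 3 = -2808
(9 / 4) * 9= 81 / 4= 20.25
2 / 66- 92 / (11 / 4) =-1103 / 33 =-33.42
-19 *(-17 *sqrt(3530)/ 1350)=323 *sqrt(3530)/ 1350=14.22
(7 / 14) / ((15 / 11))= 11 / 30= 0.37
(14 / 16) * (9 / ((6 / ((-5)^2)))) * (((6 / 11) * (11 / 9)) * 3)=525 / 8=65.62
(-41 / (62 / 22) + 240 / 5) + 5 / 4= 4303 / 124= 34.70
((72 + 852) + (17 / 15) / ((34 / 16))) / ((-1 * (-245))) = 13868 / 3675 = 3.77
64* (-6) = -384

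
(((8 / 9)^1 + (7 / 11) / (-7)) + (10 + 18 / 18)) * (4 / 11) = 4672 / 1089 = 4.29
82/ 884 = 41/ 442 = 0.09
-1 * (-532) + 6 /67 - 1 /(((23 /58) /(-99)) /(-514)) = -196923046 /1541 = -127789.13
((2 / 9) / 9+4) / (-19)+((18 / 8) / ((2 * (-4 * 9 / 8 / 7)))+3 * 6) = 98731 / 6156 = 16.04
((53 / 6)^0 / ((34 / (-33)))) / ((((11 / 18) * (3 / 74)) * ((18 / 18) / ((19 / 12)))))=-2109 / 34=-62.03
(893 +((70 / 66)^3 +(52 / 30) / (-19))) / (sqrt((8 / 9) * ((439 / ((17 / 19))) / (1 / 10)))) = 1526238533 * sqrt(708985) / 94920997050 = 13.54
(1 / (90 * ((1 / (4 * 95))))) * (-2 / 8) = -19 / 18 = -1.06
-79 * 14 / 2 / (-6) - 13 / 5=2687 / 30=89.57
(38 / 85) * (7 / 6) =133 / 255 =0.52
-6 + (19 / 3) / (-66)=-1207 / 198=-6.10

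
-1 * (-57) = 57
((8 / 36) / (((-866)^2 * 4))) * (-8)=-1 / 1687401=-0.00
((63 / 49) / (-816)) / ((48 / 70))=-5 / 2176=-0.00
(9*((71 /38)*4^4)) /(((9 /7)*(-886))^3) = -389648 /133798054473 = -0.00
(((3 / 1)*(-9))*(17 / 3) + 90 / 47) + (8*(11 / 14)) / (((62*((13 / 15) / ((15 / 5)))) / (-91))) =-266661 / 1457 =-183.02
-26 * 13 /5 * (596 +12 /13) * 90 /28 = -907920 /7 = -129702.86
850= 850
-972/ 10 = -486/ 5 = -97.20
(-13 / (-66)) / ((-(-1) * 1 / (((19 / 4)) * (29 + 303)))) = 20501 / 66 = 310.62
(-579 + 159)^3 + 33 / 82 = -74087999.60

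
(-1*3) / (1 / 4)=-12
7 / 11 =0.64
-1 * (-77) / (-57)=-77 / 57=-1.35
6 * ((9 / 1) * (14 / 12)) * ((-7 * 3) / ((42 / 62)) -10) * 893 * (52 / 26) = -4613238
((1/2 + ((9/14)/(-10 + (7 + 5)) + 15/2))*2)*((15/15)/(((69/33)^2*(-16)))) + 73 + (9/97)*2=838468383/11494112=72.95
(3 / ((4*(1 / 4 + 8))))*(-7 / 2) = -7 / 22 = -0.32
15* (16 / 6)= 40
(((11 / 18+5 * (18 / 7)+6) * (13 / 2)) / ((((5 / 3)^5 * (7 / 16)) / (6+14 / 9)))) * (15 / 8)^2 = 14637051 / 24500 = 597.43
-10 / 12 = -5 / 6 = -0.83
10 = 10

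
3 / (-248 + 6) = -3 / 242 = -0.01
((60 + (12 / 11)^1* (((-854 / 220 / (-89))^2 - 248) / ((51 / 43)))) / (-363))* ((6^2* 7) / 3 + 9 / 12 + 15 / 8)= 15817849776813 / 394302627400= 40.12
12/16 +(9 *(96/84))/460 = 2487/3220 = 0.77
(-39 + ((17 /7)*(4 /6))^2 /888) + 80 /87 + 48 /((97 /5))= -9805083997 /275398326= -35.60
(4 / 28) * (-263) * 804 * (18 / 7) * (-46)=175082256 / 49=3573107.27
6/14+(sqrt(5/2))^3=3/7+5 * sqrt(10)/4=4.38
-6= -6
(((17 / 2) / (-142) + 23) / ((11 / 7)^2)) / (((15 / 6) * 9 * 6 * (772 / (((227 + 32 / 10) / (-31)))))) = -73487897 / 111023898480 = -0.00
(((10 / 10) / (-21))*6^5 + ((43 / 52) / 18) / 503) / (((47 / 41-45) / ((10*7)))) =250168477175 / 423256392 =591.06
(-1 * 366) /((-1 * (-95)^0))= 366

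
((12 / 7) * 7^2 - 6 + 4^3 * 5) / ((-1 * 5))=-398 / 5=-79.60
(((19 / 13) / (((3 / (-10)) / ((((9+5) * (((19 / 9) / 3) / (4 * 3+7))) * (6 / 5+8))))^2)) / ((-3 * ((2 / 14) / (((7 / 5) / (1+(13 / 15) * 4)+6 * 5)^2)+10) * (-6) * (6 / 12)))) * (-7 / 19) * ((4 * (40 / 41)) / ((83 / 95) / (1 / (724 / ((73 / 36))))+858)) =-0.01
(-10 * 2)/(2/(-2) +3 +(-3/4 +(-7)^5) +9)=80/67187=0.00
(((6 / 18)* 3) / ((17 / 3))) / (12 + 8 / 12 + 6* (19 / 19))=0.01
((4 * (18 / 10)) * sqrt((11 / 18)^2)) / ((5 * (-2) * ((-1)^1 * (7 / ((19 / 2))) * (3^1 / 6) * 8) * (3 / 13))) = 2717 / 4200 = 0.65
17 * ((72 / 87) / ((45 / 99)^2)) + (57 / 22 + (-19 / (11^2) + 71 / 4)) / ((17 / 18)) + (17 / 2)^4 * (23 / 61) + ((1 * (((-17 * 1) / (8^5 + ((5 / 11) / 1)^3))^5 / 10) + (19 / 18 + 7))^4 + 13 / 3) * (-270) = -46734884653136040195085660938388944382686169751376940430442181229356394597388535965827871241401672056497032004113142648160789080809563484740051 / 41137190825474985990650005791043670451645547598048573902821386454977705280338741045776195775082097164768456810068615966913133950296358000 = -1136073.80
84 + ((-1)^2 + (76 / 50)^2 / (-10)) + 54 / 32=4322823 / 50000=86.46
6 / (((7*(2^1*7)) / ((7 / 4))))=3 / 28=0.11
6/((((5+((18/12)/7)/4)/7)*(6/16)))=6272/283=22.16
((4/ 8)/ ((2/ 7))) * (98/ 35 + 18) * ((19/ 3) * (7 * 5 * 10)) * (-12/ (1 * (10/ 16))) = -1549184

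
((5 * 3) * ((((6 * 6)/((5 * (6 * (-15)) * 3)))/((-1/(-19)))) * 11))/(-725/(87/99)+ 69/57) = 3971/39130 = 0.10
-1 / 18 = -0.06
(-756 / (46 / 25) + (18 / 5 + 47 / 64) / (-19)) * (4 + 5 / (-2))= -9077037 / 14720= -616.65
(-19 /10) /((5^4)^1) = -19 /6250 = -0.00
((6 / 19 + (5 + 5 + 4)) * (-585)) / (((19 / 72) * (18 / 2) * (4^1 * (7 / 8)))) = -2545920 / 2527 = -1007.49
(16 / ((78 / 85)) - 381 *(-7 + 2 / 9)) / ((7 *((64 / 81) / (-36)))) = -24638013 / 1456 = -16921.71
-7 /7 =-1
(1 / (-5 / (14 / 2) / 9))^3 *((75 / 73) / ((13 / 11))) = -8251551 / 4745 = -1739.00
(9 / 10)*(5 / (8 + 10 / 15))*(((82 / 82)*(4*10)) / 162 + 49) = 3989 / 156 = 25.57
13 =13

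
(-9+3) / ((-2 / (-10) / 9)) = -270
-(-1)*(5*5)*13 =325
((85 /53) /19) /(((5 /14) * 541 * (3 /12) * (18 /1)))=476 /4903083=0.00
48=48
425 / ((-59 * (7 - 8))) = 425 / 59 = 7.20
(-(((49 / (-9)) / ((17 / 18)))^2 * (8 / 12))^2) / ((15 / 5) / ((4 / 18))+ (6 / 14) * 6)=-30.54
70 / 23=3.04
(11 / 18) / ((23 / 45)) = 55 / 46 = 1.20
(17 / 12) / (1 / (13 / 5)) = 221 / 60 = 3.68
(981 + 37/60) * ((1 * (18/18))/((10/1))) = 58897/600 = 98.16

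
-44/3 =-14.67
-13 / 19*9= -117 / 19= -6.16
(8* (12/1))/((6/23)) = 368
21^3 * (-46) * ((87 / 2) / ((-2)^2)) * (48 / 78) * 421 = -15603321762 / 13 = -1200255520.15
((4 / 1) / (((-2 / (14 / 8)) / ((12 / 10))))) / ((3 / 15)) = -21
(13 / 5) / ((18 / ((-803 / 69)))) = -10439 / 6210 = -1.68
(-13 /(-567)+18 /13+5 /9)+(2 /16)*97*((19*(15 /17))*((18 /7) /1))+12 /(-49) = 1839970127 /3508596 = 524.42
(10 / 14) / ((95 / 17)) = 0.13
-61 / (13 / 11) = -671 / 13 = -51.62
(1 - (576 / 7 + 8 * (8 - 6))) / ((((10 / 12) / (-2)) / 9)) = 73548 / 35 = 2101.37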